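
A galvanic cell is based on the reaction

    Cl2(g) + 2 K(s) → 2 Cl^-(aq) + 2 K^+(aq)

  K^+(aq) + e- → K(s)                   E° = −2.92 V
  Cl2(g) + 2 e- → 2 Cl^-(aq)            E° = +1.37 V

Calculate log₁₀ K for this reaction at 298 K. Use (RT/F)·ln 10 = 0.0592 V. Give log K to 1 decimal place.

log K = 144.9

The Cl₂/Cl⁻ couple is reduced (cathode); E°cell = +1.37 − (−2.92) = +4.29 V with n = 2.
At equilibrium E = 0, so log K = nE°cell / 0.0592 = (2)(+4.29) / 0.0592 = 144.9.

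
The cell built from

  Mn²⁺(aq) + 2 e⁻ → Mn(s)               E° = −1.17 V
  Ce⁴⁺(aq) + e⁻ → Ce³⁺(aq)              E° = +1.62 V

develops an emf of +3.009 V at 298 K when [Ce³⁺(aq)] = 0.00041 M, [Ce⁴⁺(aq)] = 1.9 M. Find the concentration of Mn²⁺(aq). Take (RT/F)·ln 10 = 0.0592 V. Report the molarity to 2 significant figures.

0.86 M

Ce⁴⁺/Ce³⁺ is the cathode (higher E°); E°cell = +1.62 − (−1.17) = +2.79 V with n = 2.
Since E = E° − (0.0592/n)·log Q, log Q = n(E° − E)/0.0592 = −7.399.
The balanced reaction is 2 Ce⁴⁺(aq) + Mn(s) → 2 Ce³⁺(aq) + Mn²⁺(aq), so Q = ([Ce³⁺(aq)]^2·[Mn²⁺(aq)]) / [Ce⁴⁺(aq)]^2.
Isolating [Mn²⁺(aq)] in Q = 10^{−7.399} yields log [Mn²⁺(aq)] = −0.067, i.e. 0.86 M.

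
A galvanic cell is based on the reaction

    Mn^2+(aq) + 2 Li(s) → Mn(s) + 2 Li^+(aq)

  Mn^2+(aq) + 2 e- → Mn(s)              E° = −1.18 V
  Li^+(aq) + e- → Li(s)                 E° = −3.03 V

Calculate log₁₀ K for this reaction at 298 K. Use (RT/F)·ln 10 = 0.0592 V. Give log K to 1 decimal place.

log K = 62.5

The Mn²⁺/Mn couple is reduced (cathode); E°cell = −1.18 − (−3.03) = +1.85 V with n = 2.
At equilibrium E = 0, so log K = nE°cell / 0.0592 = (2)(+1.85) / 0.0592 = 62.5.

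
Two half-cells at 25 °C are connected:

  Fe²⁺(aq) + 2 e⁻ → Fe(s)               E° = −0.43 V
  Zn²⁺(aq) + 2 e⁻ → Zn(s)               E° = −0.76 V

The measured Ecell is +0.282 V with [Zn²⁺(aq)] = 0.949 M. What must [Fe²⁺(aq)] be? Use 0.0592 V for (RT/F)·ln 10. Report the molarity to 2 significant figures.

The Fe²⁺/Fe couple has the larger reduction potential, so it is the cathode: E°cell = −0.43 − (−0.76) = +0.33 V and n = 2.
Rearranging E = E° − (0.0592/n)·log Q gives log Q = 2(+0.33 − (+0.282))/0.0592 = 1.622.
The balanced reaction is Fe²⁺(aq) + Zn(s) → Fe(s) + Zn²⁺(aq), so Q = [Zn²⁺(aq)] / [Fe²⁺(aq)].
Substituting the known concentrations and solving, log [Fe²⁺(aq)] = −1.645 and [Fe²⁺(aq)] = 0.023 M.

0.023 M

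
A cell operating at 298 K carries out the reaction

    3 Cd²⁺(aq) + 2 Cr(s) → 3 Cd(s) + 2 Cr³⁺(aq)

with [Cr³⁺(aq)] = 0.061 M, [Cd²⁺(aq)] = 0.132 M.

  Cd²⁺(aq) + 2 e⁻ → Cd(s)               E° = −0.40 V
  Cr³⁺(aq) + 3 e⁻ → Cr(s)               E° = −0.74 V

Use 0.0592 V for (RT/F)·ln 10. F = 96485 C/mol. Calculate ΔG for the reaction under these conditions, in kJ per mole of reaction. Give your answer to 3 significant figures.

E°cell = −0.40 − (−0.74) = +0.34 V; the balanced reaction transfers n = 6 electrons.
Q = [Cr³⁺(aq)]^2 / [Cd²⁺(aq)]^3 = 1.62, so log Q = 0.209 and E = +0.34 − (0.0592/6)(0.209) = +0.3379 V.
Then ΔG = −nFE = −6 × 96485 × +0.3379 J/mol = −196 kJ/mol.

−196 kJ/mol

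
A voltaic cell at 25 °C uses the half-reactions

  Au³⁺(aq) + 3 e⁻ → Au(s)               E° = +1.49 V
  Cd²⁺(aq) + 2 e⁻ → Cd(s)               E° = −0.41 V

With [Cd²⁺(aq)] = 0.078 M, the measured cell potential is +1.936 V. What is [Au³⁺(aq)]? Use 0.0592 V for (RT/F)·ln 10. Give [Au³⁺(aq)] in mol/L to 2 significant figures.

With Au³⁺/Au at the cathode and Cd²⁺/Cd at the anode, E°cell = +1.49 − (−0.41) = +1.90 V (n = 6).
From the Nernst equation, log Q = n(E° − E)/0.0592 = 6·(+1.90 − (+1.936))/0.0592 = −3.649.
The balanced reaction is 2 Au³⁺(aq) + 3 Cd(s) → 2 Au(s) + 3 Cd²⁺(aq), so Q = [Cd²⁺(aq)]^3 / [Au³⁺(aq)]^2.
Isolating [Au³⁺(aq)] in Q = 10^{−3.649} yields log [Au³⁺(aq)] = 0.163, i.e. 1.5 M.

1.5 M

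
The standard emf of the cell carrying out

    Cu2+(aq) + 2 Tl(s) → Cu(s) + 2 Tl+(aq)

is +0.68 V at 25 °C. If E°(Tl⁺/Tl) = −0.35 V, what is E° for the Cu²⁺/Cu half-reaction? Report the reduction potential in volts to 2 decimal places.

In the reaction as written the Cu²⁺/Cu couple is reduced (cathode) and Tl⁺/Tl is oxidized (anode), so E°cell = E°(Cu²⁺/Cu) − E°(Tl⁺/Tl).
E°(Cu²⁺/Cu) = E°cell + E°(anode) = +0.68 + (−0.35) = +0.33 V.

+0.33 V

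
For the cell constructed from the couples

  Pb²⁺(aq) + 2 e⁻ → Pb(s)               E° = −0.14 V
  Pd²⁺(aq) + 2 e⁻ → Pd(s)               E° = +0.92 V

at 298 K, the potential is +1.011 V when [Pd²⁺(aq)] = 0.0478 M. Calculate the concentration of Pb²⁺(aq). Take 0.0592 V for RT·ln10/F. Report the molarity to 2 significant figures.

Pd²⁺/Pd is the cathode (higher E°); E°cell = +0.92 − (−0.14) = +1.06 V with n = 2.
Rearranging E = E° − (0.0592/n)·log Q gives log Q = 2(+1.06 − (+1.011))/0.0592 = 1.655.
The balanced reaction is Pd²⁺(aq) + Pb(s) → Pd(s) + Pb²⁺(aq), so Q = [Pb²⁺(aq)] / [Pd²⁺(aq)].
Substituting the known concentrations and solving, log [Pb²⁺(aq)] = 0.334 and [Pb²⁺(aq)] = 2.2 M.

2.2 M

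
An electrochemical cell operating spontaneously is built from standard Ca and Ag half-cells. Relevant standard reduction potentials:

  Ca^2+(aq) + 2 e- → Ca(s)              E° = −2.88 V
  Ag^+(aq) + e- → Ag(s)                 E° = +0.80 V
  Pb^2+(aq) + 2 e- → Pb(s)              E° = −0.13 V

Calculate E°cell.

The Ag⁺/Ag couple has the higher E°, so Ag ion is reduced (cathode) and Ca is oxidized (anode).
E°cell = E°(cathode) − E°(anode) = +0.80 − (−2.88) = +3.68 V.

+3.68 V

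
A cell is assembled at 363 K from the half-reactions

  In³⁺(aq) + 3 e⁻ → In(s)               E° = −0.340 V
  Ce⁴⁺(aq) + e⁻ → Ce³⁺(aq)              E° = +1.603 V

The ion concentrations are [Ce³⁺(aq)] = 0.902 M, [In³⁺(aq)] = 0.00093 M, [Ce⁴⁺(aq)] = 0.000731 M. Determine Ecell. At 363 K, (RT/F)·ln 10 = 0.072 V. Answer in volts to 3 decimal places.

Ce⁴⁺/Ce³⁺ is reduced (cathode, E° = +1.603 V) and In³⁺/In is oxidized (anode).
E°cell = +1.603 − (−0.340) = +1.943 V, with n = 3 electrons transferred.
Balancing gives 3 Ce⁴⁺(aq) + In(s) → 3 Ce³⁺(aq) + In³⁺(aq); hence Q = ([Ce³⁺(aq)]^3·[In³⁺(aq)]) / [Ce⁴⁺(aq)]^3 = 1.75×10^6 (log Q = 6.242).
Applying E = E° − (RT ln10/nF)·log Q gives +1.943 − (0.072/3)(6.242) = +1.793 V.

+1.793 V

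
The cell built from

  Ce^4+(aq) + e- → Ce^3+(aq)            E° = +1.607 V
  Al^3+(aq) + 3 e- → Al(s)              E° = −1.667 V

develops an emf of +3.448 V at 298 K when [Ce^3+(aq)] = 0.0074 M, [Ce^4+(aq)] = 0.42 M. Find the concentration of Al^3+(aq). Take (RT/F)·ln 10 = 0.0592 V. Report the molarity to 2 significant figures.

Ce⁴⁺/Ce³⁺ is the cathode (higher E°); E°cell = +1.607 − (−1.667) = +3.274 V with n = 3.
Rearranging E = E° − (0.0592/n)·log Q gives log Q = 3(+3.274 − (+3.448))/0.0592 = −8.818.
For 3 Ce^4+(aq) + Al(s) → 3 Ce^3+(aq) + Al^3+(aq), the reaction quotient is Q = ([Ce^3+(aq)]^3·[Al^3+(aq)]) / [Ce^4+(aq)]^3.
Solving for the unknown gives log [Al^3+(aq)] = −3.556, so [Al^3+(aq)] ≈ 0.00028 M.

0.00028 M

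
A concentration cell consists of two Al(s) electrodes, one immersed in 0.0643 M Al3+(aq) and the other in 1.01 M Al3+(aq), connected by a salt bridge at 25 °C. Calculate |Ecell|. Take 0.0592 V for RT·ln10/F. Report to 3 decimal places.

For a concentration cell E°cell = 0, since both electrodes use the same couple.
The compartment with the higher Al3+(aq) concentration (1.01 M) acts as the cathode; ions are reduced there and produced at the dilute (0.0643 M) anode.
With n = 3, Ecell = −(0.0592/3)·log([dilute]/[conc]) = −(0.0592/3)·log(0.0643/1.01) = +0.024 V.

0.024 V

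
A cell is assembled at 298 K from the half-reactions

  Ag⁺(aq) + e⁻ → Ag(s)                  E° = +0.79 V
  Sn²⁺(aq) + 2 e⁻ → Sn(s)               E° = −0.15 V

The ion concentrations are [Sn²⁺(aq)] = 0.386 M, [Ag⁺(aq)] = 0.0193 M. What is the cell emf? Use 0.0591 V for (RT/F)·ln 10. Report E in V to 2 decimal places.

+0.85 V

The Ag⁺/Ag couple has the more positive E°, so it is the cathode; Sn²⁺/Sn is the anode.
E°cell = +0.79 − (−0.15) = +0.94 V, with n = 2 electrons transferred.
Balancing gives 2 Ag⁺(aq) + Sn(s) → 2 Ag(s) + Sn²⁺(aq); hence Q = [Sn²⁺(aq)] / [Ag⁺(aq)]^2 = 1.04×10^3 (log Q = 3.015).
By the Nernst equation, E = +0.94 − (0.0591/2)·(3.015) = +0.85 V.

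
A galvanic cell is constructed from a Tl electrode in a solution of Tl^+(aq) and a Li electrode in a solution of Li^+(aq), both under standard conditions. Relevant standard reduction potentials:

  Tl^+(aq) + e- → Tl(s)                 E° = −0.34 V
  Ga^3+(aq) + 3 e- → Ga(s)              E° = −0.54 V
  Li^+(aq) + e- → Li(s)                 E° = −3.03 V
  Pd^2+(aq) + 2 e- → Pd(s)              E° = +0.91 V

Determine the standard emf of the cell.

+2.69 V

The Tl⁺/Tl couple has the higher E°, so Tl ion is reduced (cathode) and Li is oxidized (anode).
E°cell = E°(cathode) − E°(anode) = −0.34 − (−3.03) = +2.69 V.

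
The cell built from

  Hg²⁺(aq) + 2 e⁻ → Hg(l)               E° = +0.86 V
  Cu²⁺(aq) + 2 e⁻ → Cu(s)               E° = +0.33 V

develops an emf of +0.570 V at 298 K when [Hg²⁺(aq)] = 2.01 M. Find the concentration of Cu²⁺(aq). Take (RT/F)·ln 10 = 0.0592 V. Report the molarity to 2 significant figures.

0.090 M

With Hg²⁺/Hg at the cathode and Cu²⁺/Cu at the anode, E°cell = +0.86 − (+0.33) = +0.53 V (n = 2).
From the Nernst equation, log Q = n(E° − E)/0.0592 = 2·(+0.53 − (+0.570))/0.0592 = −1.351.
Balancing electrons gives Hg²⁺(aq) + Cu(s) → Hg(l) + Cu²⁺(aq); thus Q = [Cu²⁺(aq)] / [Hg²⁺(aq)].
Solving for the unknown gives log [Cu²⁺(aq)] = −1.048, so [Cu²⁺(aq)] ≈ 0.090 M.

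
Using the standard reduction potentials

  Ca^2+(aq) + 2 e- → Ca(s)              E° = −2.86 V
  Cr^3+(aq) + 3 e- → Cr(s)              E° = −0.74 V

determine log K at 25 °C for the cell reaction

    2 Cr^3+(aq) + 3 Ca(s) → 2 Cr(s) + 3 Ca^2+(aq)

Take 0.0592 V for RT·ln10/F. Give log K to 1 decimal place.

The Cr³⁺/Cr couple is reduced (cathode); E°cell = −0.74 − (−2.86) = +2.12 V with n = 6.
At equilibrium E = 0, so log K = nE°cell / 0.0592 = (6)(+2.12) / 0.0592 = 214.9.

log K = 214.9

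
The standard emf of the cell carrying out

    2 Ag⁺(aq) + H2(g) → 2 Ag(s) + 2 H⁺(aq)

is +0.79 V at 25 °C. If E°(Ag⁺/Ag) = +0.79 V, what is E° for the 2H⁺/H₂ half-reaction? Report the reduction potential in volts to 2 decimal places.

In the reaction as written the Ag⁺/Ag couple is reduced (cathode) and 2H⁺/H₂ is oxidized (anode), so E°cell = E°(Ag⁺/Ag) − E°(2H⁺/H₂).
E°(2H⁺/H₂) = E°(cathode) − E°cell = +0.79 − (+0.79) = +0.00 V.

+0.00 V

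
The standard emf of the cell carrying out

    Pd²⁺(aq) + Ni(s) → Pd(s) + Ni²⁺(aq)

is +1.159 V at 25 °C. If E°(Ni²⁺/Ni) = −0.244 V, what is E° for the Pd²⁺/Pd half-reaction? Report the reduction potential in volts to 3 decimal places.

In the reaction as written the Pd²⁺/Pd couple is reduced (cathode) and Ni²⁺/Ni is oxidized (anode), so E°cell = E°(Pd²⁺/Pd) − E°(Ni²⁺/Ni).
E°(Pd²⁺/Pd) = E°cell + E°(anode) = +1.159 + (−0.244) = +0.915 V.

+0.915 V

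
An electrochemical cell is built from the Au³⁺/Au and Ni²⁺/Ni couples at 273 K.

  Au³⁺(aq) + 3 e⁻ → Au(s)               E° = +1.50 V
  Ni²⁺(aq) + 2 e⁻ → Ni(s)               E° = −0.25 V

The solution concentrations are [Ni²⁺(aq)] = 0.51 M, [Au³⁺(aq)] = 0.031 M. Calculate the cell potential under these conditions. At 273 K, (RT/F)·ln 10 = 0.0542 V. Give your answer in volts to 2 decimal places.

Au³⁺/Au is reduced (cathode, E° = +1.50 V) and Ni²⁺/Ni is oxidized (anode).
E°cell = +1.50 − (−0.25) = +1.75 V, with n = 6 electrons transferred.
The balanced reaction is 2 Au³⁺(aq) + 3 Ni(s) → 2 Au(s) + 3 Ni²⁺(aq), so Q = [Ni²⁺(aq)]^3 / [Au³⁺(aq)]^2 = 138 and log Q = 2.140.
By the Nernst equation, E = +1.75 − (0.0542/6)·(2.140) = +1.73 V.

+1.73 V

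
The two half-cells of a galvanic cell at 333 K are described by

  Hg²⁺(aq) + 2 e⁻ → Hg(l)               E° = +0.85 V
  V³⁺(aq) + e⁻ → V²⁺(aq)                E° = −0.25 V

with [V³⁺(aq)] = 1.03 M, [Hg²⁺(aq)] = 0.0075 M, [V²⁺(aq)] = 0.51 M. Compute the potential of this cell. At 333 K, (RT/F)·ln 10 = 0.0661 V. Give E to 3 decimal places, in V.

+1.010 V

Hg²⁺/Hg is reduced (cathode, E° = +0.85 V) and V³⁺/V²⁺ is oxidized (anode).
E°cell = +0.85 − (−0.25) = +1.10 V, with n = 2 electrons transferred.
The balanced reaction is Hg²⁺(aq) + 2 V²⁺(aq) → Hg(l) + 2 V³⁺(aq), so Q = [V³⁺(aq)]^2 / ([Hg²⁺(aq)]·[V²⁺(aq)]^2) = 544 and log Q = 2.735.
By the Nernst equation, E = +1.10 − (0.0661/2)·(2.735) = +1.010 V.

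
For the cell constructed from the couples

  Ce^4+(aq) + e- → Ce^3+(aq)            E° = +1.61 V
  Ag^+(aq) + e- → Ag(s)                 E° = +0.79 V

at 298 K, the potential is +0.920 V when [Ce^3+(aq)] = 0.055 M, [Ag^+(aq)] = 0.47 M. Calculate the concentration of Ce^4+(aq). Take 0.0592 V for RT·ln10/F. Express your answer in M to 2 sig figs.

1.3 M

Ce⁴⁺/Ce³⁺ is the cathode (higher E°); E°cell = +1.61 − (+0.79) = +0.82 V with n = 1.
Rearranging E = E° − (0.0592/n)·log Q gives log Q = 1(+0.82 − (+0.920))/0.0592 = −1.689.
The balanced reaction is Ce^4+(aq) + Ag(s) → Ce^3+(aq) + Ag^+(aq), so Q = ([Ce^3+(aq)]·[Ag^+(aq)]) / [Ce^4+(aq)].
Substituting the known concentrations and solving, log [Ce^4+(aq)] = 0.101 and [Ce^4+(aq)] = 1.3 M.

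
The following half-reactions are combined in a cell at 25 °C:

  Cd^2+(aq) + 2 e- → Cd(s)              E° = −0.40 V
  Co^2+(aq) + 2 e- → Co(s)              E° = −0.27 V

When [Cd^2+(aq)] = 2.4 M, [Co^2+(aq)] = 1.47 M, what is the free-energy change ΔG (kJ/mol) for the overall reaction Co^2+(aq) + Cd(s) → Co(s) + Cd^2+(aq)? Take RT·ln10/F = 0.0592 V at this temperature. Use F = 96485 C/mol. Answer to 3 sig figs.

The standard cell potential is −0.27 − (−0.40) = +0.13 V, with n = 2 electrons in the balanced equation.
Here Q = [Cd^2+(aq)] / [Co^2+(aq)] = 1.63 (log Q = 0.213), giving E = +0.13 − (0.0592/2)·(0.213) = +0.1237 V.
Then ΔG = −nFE = −2 × 96485 × +0.1237 J/mol = −23.9 kJ/mol.

−23.9 kJ/mol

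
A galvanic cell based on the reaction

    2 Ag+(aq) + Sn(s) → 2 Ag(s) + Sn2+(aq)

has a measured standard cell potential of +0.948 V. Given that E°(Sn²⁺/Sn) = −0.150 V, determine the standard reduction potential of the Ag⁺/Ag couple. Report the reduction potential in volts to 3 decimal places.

+0.798 V

In the reaction as written the Ag⁺/Ag couple is reduced (cathode) and Sn²⁺/Sn is oxidized (anode), so E°cell = E°(Ag⁺/Ag) − E°(Sn²⁺/Sn).
E°(Ag⁺/Ag) = E°cell + E°(anode) = +0.948 + (−0.150) = +0.798 V.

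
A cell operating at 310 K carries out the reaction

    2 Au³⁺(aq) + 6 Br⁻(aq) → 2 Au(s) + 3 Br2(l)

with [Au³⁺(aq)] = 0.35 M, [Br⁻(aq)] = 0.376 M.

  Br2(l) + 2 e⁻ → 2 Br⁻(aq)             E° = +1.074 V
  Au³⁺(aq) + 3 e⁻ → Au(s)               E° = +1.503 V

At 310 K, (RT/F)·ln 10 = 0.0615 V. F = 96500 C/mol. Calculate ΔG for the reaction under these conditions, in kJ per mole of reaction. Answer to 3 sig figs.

−228 kJ/mol

The standard cell potential is +1.503 − (+1.074) = +0.429 V, with n = 6 electrons in the balanced equation.
Q = 1 / ([Au³⁺(aq)]^2·[Br⁻(aq)]^6) = 2.89×10^3, so log Q = 3.461 and E = +0.429 − (0.0615/6)(3.461) = +0.3935 V.
ΔG = −nFE = −(6)(96500)(+0.3935) J/mol = −228 kJ/mol.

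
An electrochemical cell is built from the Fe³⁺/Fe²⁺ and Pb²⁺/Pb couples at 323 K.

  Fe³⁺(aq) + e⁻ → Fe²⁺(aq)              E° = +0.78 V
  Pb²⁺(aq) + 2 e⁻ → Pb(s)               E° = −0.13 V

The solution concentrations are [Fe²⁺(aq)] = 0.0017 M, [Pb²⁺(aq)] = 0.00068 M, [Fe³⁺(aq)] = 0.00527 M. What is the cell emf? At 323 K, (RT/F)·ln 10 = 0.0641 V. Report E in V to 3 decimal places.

+1.043 V

The Fe³⁺/Fe²⁺ couple has the more positive E°, so it is the cathode; Pb²⁺/Pb is the anode.
E°cell = +0.78 − (−0.13) = +0.91 V, with n = 2 electrons transferred.
For the overall reaction 2 Fe³⁺(aq) + Pb(s) → 2 Fe²⁺(aq) + Pb²⁺(aq), Q = ([Fe²⁺(aq)]^2·[Pb²⁺(aq)]) / [Fe³⁺(aq)]^2 = 7.08×10^−5, giving log Q = −4.150.
E = E° − (0.0641/n)·log Q = +0.91 − (0.0641/2)(−4.150) = +1.043 V.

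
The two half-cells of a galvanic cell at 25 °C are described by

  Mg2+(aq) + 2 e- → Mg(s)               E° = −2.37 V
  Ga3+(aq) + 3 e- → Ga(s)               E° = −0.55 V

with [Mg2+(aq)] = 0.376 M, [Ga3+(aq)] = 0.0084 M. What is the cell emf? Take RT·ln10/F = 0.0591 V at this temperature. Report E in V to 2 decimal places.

+1.79 V

Since E°(Ga³⁺/Ga) > E°(Mg²⁺/Mg), Ga³⁺/Ga serves as the cathode.
E°cell = −0.55 − (−2.37) = +1.82 V, with n = 6 electrons transferred.
For the overall reaction 2 Ga3+(aq) + 3 Mg(s) → 2 Ga(s) + 3 Mg2+(aq), Q = [Mg2+(aq)]^3 / [Ga3+(aq)]^2 = 753, giving log Q = 2.877.
E = E° − (0.0591/n)·log Q = +1.82 − (0.0591/6)(2.877) = +1.79 V.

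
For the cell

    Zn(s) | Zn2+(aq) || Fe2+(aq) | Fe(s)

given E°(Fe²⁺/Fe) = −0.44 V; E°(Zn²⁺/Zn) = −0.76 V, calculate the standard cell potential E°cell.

+0.32 V

By convention the left-hand electrode in cell notation is the anode (oxidation) and the right-hand electrode is the cathode (reduction).
E°cell = E°(right) − E°(left) = −0.44 − (−0.76) = +0.32 V.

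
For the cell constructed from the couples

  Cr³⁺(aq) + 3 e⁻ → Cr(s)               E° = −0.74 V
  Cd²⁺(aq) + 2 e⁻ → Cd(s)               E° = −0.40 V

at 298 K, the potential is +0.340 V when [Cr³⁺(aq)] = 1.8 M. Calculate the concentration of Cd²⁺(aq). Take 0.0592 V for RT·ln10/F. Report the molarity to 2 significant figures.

With Cd²⁺/Cd at the cathode and Cr³⁺/Cr at the anode, E°cell = −0.40 − (−0.74) = +0.34 V (n = 6).
Rearranging E = E° − (0.0592/n)·log Q gives log Q = 6(+0.34 − (+0.340))/0.0592 = 0.000.
The balanced reaction is 3 Cd²⁺(aq) + 2 Cr(s) → 3 Cd(s) + 2 Cr³⁺(aq), so Q = [Cr³⁺(aq)]^2 / [Cd²⁺(aq)]^3.
Solving for the unknown gives log [Cd²⁺(aq)] = 0.170, so [Cd²⁺(aq)] ≈ 1.5 M.

1.5 M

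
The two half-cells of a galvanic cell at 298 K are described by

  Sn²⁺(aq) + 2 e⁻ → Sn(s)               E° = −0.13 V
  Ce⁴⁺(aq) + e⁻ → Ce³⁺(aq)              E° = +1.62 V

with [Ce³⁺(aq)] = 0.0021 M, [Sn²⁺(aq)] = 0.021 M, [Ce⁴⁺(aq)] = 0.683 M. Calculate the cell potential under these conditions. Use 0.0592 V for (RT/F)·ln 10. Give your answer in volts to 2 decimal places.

Since E°(Ce⁴⁺/Ce³⁺) > E°(Sn²⁺/Sn), Ce⁴⁺/Ce³⁺ serves as the cathode.
E°cell = +1.62 − (−0.13) = +1.75 V, with n = 2 electrons transferred.
Balancing gives 2 Ce⁴⁺(aq) + Sn(s) → 2 Ce³⁺(aq) + Sn²⁺(aq); hence Q = ([Ce³⁺(aq)]^2·[Sn²⁺(aq)]) / [Ce⁴⁺(aq)]^2 = 1.99×10^−7 (log Q = −6.702).
Applying E = E° − (RT ln10/nF)·log Q gives +1.75 − (0.0592/2)(−6.702) = +1.95 V.

+1.95 V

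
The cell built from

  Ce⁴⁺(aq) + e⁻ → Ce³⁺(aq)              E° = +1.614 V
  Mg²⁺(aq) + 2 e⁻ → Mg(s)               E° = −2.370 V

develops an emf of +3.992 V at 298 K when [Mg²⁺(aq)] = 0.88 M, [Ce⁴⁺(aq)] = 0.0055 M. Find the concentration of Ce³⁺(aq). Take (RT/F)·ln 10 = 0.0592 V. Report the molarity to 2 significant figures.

0.0043 M

The Ce⁴⁺/Ce³⁺ couple has the larger reduction potential, so it is the cathode: E°cell = +1.614 − (−2.370) = +3.984 V and n = 2.
Rearranging E = E° − (0.0592/n)·log Q gives log Q = 2(+3.984 − (+3.992))/0.0592 = −0.270.
The balanced reaction is 2 Ce⁴⁺(aq) + Mg(s) → 2 Ce³⁺(aq) + Mg²⁺(aq), so Q = ([Ce³⁺(aq)]^2·[Mg²⁺(aq)]) / [Ce⁴⁺(aq)]^2.
Solving for the unknown gives log [Ce³⁺(aq)] = −2.367, so [Ce³⁺(aq)] ≈ 0.0043 M.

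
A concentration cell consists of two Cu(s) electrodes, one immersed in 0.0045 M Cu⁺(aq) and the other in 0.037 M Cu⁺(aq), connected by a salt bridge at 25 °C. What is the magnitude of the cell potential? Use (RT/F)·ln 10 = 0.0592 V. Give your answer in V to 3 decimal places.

For a concentration cell E°cell = 0, since both electrodes use the same couple.
The compartment with the higher Cu⁺(aq) concentration (0.037 M) acts as the cathode; ions are reduced there and produced at the dilute (0.0045 M) anode.
With n = 1, Ecell = −(0.0592/1)·log([dilute]/[conc]) = −(0.0592/1)·log(0.0045/0.037) = +0.054 V.

0.054 V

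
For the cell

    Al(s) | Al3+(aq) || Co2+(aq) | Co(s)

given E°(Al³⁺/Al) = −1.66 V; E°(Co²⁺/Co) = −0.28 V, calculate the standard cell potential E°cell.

+1.38 V

By convention the left-hand electrode in cell notation is the anode (oxidation) and the right-hand electrode is the cathode (reduction).
E°cell = E°(right) − E°(left) = −0.28 − (−1.66) = +1.38 V.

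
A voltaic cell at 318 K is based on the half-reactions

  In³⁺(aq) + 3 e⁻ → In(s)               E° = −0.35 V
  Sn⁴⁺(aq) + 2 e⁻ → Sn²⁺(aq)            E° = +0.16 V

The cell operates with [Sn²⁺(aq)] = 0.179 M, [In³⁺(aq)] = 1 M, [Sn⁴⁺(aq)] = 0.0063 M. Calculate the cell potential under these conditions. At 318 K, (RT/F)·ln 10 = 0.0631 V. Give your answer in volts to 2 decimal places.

Sn⁴⁺/Sn²⁺ is reduced (cathode, E° = +0.16 V) and In³⁺/In is oxidized (anode).
E°cell = E°cat − E°an = +0.16 − (−0.35) = +0.51 V; n = 6.
For the overall reaction 3 Sn⁴⁺(aq) + 2 In(s) → 3 Sn²⁺(aq) + 2 In³⁺(aq), Q = ([Sn²⁺(aq)]^3·[In³⁺(aq)]^2) / [Sn⁴⁺(aq)]^3 = 2.29×10^4, giving log Q = 4.361.
Applying E = E° − (RT ln10/nF)·log Q gives +0.51 − (0.0631/6)(4.361) = +0.46 V.

+0.46 V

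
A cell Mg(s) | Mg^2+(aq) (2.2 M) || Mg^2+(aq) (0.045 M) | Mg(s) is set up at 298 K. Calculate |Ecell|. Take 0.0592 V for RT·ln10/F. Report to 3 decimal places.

For a concentration cell E°cell = 0, since both electrodes use the same couple.
The compartment with the higher Mg^2+(aq) concentration (2.2 M) acts as the cathode; ions are reduced there and produced at the dilute (0.045 M) anode.
With n = 2, Ecell = −(0.0592/2)·log([dilute]/[conc]) = −(0.0592/2)·log(0.045/2.2) = +0.050 V.

0.050 V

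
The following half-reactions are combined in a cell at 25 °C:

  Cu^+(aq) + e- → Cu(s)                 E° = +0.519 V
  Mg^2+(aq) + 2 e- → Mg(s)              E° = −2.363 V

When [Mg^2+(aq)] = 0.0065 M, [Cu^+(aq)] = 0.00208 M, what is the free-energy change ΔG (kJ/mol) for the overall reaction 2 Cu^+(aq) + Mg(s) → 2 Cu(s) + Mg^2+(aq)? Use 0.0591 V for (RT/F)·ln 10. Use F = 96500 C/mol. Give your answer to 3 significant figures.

−538 kJ/mol

The standard cell potential is +0.519 − (−2.363) = +2.882 V, with n = 2 electrons in the balanced equation.
The reaction quotient is [Mg^2+(aq)] / [Cu^+(aq)]^2 = 1.5×10^3; by Nernst, E = +2.882 − (0.0591/2)(3.177) = +2.7881 V.
Finally ΔG = −nFE = −(2)(96500 C/mol)(+2.7881 V) = −538 kJ/mol.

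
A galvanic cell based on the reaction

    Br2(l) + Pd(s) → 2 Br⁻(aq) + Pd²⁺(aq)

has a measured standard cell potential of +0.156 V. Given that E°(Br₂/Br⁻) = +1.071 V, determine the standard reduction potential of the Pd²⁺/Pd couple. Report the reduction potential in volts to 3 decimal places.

+0.915 V

In the reaction as written the Br₂/Br⁻ couple is reduced (cathode) and Pd²⁺/Pd is oxidized (anode), so E°cell = E°(Br₂/Br⁻) − E°(Pd²⁺/Pd).
E°(Pd²⁺/Pd) = E°(cathode) − E°cell = +1.071 − (+0.156) = +0.915 V.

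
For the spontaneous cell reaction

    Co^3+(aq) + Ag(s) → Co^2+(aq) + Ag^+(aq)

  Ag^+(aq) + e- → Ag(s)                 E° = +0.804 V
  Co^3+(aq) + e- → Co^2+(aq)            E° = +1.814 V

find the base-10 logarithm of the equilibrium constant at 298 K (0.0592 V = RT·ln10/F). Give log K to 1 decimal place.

log K = 17.1

The Co³⁺/Co²⁺ couple is reduced (cathode); E°cell = +1.814 − (+0.804) = +1.010 V with n = 1.
At equilibrium E = 0, so log K = nE°cell / 0.0592 = (1)(+1.010) / 0.0592 = 17.1.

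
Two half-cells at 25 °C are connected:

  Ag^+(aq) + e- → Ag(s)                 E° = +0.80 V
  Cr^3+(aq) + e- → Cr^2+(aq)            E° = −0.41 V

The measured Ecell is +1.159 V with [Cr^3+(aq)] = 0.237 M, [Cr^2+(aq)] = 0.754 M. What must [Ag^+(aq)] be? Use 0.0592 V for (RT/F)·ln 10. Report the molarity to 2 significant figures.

Ag⁺/Ag is the cathode (higher E°); E°cell = +0.80 − (−0.41) = +1.21 V with n = 1.
Since E = E° − (0.0592/n)·log Q, log Q = n(E° − E)/0.0592 = 0.861.
Balancing electrons gives Ag^+(aq) + Cr^2+(aq) → Ag(s) + Cr^3+(aq); thus Q = [Cr^3+(aq)] / ([Ag^+(aq)]·[Cr^2+(aq)]).
Isolating [Ag^+(aq)] in Q = 10^{0.861} yields log [Ag^+(aq)] = −1.364, i.e. 0.043 M.

0.043 M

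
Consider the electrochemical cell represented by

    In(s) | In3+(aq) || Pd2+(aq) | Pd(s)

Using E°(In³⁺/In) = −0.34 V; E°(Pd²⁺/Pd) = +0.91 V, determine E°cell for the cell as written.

By convention the left-hand electrode in cell notation is the anode (oxidation) and the right-hand electrode is the cathode (reduction).
E°cell = E°(right) − E°(left) = +0.91 − (−0.34) = +1.25 V.

+1.25 V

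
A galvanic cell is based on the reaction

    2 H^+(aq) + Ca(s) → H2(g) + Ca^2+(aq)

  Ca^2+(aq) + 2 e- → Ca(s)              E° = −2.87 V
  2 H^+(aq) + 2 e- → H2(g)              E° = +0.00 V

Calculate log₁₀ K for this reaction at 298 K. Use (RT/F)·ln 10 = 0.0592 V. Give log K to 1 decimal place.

The 2H⁺/H₂ couple is reduced (cathode); E°cell = +0.00 − (−2.87) = +2.87 V with n = 2.
At equilibrium E = 0, so log K = nE°cell / 0.0592 = (2)(+2.87) / 0.0592 = 97.0.

log K = 97.0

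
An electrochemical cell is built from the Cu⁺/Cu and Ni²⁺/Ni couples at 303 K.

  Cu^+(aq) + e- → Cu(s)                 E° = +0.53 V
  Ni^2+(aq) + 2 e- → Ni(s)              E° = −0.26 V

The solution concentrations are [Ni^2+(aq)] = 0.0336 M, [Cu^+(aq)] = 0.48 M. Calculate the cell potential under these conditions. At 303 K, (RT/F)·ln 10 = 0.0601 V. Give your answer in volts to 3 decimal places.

The Cu⁺/Cu couple has the more positive E°, so it is the cathode; Ni²⁺/Ni is the anode.
E°cell = E°cat − E°an = +0.53 − (−0.26) = +0.79 V; n = 2.
The balanced reaction is 2 Cu^+(aq) + Ni(s) → 2 Cu(s) + Ni^2+(aq), so Q = [Ni^2+(aq)] / [Cu^+(aq)]^2 = 0.146 and log Q = −0.836.
E = E° − (0.0601/n)·log Q = +0.79 − (0.0601/2)(−0.836) = +0.815 V.

+0.815 V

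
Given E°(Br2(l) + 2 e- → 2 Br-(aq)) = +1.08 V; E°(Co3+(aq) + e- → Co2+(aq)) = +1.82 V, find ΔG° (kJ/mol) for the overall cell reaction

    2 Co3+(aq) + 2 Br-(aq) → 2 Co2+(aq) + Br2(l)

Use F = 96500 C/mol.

In the reaction as written Co3+(aq) is reduced, so the Co³⁺/Co²⁺ couple is the cathode and Br₂/Br⁻ is the anode.
E°cell = +1.82 − (+1.08) = +0.74 V; balancing electrons gives n = 2.
ΔG° = −nFE°cell = −(2)(96500)(+0.74) J/mol = −143 kJ/mol.

−143 kJ/mol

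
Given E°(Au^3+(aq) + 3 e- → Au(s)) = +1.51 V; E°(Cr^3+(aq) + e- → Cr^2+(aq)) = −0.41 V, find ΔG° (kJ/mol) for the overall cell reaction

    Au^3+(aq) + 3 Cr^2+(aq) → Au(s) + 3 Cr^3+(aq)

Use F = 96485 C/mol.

−556 kJ/mol

In the reaction as written Au^3+(aq) is reduced, so the Au³⁺/Au couple is the cathode and Cr³⁺/Cr²⁺ is the anode.
E°cell = +1.51 − (−0.41) = +1.92 V; balancing electrons gives n = 3.
ΔG° = −nFE°cell = −(3)(96485)(+1.92) J/mol = −556 kJ/mol.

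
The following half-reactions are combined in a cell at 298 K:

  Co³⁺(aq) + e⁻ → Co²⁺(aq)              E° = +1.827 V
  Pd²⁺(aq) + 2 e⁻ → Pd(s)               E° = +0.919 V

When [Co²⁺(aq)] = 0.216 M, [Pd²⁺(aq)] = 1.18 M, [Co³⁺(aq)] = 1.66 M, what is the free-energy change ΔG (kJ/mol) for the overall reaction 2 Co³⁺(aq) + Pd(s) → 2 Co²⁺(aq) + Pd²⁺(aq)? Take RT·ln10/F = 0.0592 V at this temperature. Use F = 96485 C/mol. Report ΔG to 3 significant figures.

−185 kJ/mol

The standard cell potential is +1.827 − (+0.919) = +0.908 V, with n = 2 electrons in the balanced equation.
The reaction quotient is ([Co²⁺(aq)]^2·[Pd²⁺(aq)]) / [Co³⁺(aq)]^2 = 0.02; by Nernst, E = +0.908 − (0.0592/2)(−1.699) = +0.9583 V.
Finally ΔG = −nFE = −(2)(96485 C/mol)(+0.9583 V) = −185 kJ/mol.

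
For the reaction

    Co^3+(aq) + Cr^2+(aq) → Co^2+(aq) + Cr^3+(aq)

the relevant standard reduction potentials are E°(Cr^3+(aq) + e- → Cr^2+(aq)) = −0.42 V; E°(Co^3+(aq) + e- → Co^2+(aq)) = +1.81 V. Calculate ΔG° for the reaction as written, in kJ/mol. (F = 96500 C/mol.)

In the reaction as written Co^3+(aq) is reduced, so the Co³⁺/Co²⁺ couple is the cathode and Cr³⁺/Cr²⁺ is the anode.
E°cell = +1.81 − (−0.42) = +2.23 V; balancing electrons gives n = 1.
ΔG° = −nFE°cell = −(1)(96500)(+2.23) J/mol = −215 kJ/mol.

−215 kJ/mol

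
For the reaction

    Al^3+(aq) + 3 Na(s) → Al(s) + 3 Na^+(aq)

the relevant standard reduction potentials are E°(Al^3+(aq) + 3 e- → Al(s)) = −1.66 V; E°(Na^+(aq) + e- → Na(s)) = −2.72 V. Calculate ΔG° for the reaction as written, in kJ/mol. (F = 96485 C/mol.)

In the reaction as written Al^3+(aq) is reduced, so the Al³⁺/Al couple is the cathode and Na⁺/Na is the anode.
E°cell = −1.66 − (−2.72) = +1.06 V; balancing electrons gives n = 3.
ΔG° = −nFE°cell = −(3)(96485)(+1.06) J/mol = −307 kJ/mol.

−307 kJ/mol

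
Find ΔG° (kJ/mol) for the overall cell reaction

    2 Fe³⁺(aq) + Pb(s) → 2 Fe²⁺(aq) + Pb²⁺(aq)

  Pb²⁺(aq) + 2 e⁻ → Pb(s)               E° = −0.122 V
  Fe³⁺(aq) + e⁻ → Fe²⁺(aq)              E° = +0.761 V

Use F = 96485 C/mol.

In the reaction as written Fe³⁺(aq) is reduced, so the Fe³⁺/Fe²⁺ couple is the cathode and Pb²⁺/Pb is the anode.
E°cell = +0.761 − (−0.122) = +0.883 V; balancing electrons gives n = 2.
ΔG° = −nFE°cell = −(2)(96485)(+0.883) J/mol = −170 kJ/mol.

−170 kJ/mol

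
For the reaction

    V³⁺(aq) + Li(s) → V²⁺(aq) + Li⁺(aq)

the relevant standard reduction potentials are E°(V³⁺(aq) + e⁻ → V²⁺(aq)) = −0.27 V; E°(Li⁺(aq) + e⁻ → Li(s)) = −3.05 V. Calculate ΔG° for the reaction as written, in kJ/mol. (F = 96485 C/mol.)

−268 kJ/mol

In the reaction as written V³⁺(aq) is reduced, so the V³⁺/V²⁺ couple is the cathode and Li⁺/Li is the anode.
E°cell = −0.27 − (−3.05) = +2.78 V; balancing electrons gives n = 1.
ΔG° = −nFE°cell = −(1)(96485)(+2.78) J/mol = −268 kJ/mol.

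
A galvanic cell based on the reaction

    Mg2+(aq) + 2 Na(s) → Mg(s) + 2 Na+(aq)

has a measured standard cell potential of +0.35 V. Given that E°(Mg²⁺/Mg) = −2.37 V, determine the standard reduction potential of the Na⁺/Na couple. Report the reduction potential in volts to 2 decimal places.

−2.72 V

In the reaction as written the Mg²⁺/Mg couple is reduced (cathode) and Na⁺/Na is oxidized (anode), so E°cell = E°(Mg²⁺/Mg) − E°(Na⁺/Na).
E°(Na⁺/Na) = E°(cathode) − E°cell = −2.37 − (+0.35) = −2.72 V.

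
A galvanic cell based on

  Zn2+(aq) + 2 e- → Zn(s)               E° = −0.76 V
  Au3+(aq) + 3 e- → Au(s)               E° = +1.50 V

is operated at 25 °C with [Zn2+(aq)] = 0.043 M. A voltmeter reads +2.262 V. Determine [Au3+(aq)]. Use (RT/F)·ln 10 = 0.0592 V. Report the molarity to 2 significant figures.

0.011 M

Au³⁺/Au is the cathode (higher E°); E°cell = +1.50 − (−0.76) = +2.26 V with n = 6.
Rearranging E = E° − (0.0592/n)·log Q gives log Q = 6(+2.26 − (+2.262))/0.0592 = −0.203.
Balancing electrons gives 2 Au3+(aq) + 3 Zn(s) → 2 Au(s) + 3 Zn2+(aq); thus Q = [Zn2+(aq)]^3 / [Au3+(aq)]^2.
Substituting the known concentrations and solving, log [Au3+(aq)] = −1.948 and [Au3+(aq)] = 0.011 M.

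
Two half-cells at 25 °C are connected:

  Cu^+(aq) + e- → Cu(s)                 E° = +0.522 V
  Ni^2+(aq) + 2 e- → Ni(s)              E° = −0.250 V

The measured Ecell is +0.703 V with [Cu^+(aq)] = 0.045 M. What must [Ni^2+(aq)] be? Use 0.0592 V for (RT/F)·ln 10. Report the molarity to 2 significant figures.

With Cu⁺/Cu at the cathode and Ni²⁺/Ni at the anode, E°cell = +0.522 − (−0.250) = +0.772 V (n = 2).
Rearranging E = E° − (0.0592/n)·log Q gives log Q = 2(+0.772 − (+0.703))/0.0592 = 2.331.
For 2 Cu^+(aq) + Ni(s) → 2 Cu(s) + Ni^2+(aq), the reaction quotient is Q = [Ni^2+(aq)] / [Cu^+(aq)]^2.
Isolating [Ni^2+(aq)] in Q = 10^{2.331} yields log [Ni^2+(aq)] = −0.363, i.e. 0.43 M.

0.43 M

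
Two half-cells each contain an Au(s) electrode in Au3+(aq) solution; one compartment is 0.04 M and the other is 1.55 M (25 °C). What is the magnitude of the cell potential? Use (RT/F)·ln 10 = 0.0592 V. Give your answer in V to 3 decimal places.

For a concentration cell E°cell = 0, since both electrodes use the same couple.
The compartment with the higher Au3+(aq) concentration (1.55 M) acts as the cathode; ions are reduced there and produced at the dilute (0.04 M) anode.
With n = 3, Ecell = −(0.0592/3)·log([dilute]/[conc]) = −(0.0592/3)·log(0.04/1.55) = +0.031 V.

0.031 V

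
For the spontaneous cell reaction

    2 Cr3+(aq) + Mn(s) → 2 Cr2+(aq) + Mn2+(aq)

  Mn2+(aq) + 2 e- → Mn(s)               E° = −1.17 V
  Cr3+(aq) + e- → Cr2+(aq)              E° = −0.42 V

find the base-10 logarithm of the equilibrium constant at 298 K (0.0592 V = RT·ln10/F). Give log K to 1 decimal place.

log K = 25.3

The Cr³⁺/Cr²⁺ couple is reduced (cathode); E°cell = −0.42 − (−1.17) = +0.75 V with n = 2.
At equilibrium E = 0, so log K = nE°cell / 0.0592 = (2)(+0.75) / 0.0592 = 25.3.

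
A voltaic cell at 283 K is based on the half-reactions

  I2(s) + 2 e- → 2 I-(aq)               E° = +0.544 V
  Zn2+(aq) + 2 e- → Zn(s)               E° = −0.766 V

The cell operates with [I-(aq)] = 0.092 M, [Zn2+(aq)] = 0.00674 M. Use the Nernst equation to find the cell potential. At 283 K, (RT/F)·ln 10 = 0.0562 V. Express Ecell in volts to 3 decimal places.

Since E°(I₂/I⁻) > E°(Zn²⁺/Zn), I₂/I⁻ serves as the cathode.
E°cell = +0.544 − (−0.766) = +1.310 V, with n = 2 electrons transferred.
For the overall reaction I2(s) + Zn(s) → 2 I-(aq) + Zn2+(aq), Q = [I-(aq)]^2·[Zn2+(aq)] = 5.7×10^−5, giving log Q = −4.244.
E = E° − (0.0562/n)·log Q = +1.310 − (0.0562/2)(−4.244) = +1.429 V.

+1.429 V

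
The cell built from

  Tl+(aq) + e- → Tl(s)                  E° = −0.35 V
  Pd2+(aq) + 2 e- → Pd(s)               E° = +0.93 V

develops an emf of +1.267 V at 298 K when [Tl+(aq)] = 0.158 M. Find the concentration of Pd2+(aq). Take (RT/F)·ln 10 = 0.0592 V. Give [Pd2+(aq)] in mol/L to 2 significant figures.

0.0091 M

The Pd²⁺/Pd couple has the larger reduction potential, so it is the cathode: E°cell = +0.93 − (−0.35) = +1.28 V and n = 2.
Rearranging E = E° − (0.0592/n)·log Q gives log Q = 2(+1.28 − (+1.267))/0.0592 = 0.439.
The balanced reaction is Pd2+(aq) + 2 Tl(s) → Pd(s) + 2 Tl+(aq), so Q = [Tl+(aq)]^2 / [Pd2+(aq)].
Isolating [Pd2+(aq)] in Q = 10^{0.439} yields log [Pd2+(aq)] = −2.042, i.e. 0.0091 M.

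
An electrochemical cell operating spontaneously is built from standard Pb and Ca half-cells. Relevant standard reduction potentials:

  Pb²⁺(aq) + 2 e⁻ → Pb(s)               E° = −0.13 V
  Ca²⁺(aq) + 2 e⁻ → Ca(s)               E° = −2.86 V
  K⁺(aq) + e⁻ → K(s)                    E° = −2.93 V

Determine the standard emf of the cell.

The Pb²⁺/Pb couple has the higher E°, so Pb ion is reduced (cathode) and Ca is oxidized (anode).
E°cell = E°(cathode) − E°(anode) = −0.13 − (−2.86) = +2.73 V.

+2.73 V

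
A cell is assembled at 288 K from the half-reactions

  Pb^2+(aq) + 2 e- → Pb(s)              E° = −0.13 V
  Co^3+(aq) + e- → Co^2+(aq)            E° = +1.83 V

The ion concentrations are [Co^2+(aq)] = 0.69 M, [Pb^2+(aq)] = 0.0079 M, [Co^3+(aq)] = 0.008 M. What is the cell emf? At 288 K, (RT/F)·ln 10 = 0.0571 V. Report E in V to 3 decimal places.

+1.909 V

Co³⁺/Co²⁺ is reduced (cathode, E° = +1.83 V) and Pb²⁺/Pb is oxidized (anode).
The standard potential is +1.83 − (−0.13) = +1.96 V and the balanced reaction transfers n = 2 electrons.
For the overall reaction 2 Co^3+(aq) + Pb(s) → 2 Co^2+(aq) + Pb^2+(aq), Q = ([Co^2+(aq)]^2·[Pb^2+(aq)]) / [Co^3+(aq)]^2 = 58.8, giving log Q = 1.769.
By the Nernst equation, E = +1.96 − (0.0571/2)·(1.769) = +1.909 V.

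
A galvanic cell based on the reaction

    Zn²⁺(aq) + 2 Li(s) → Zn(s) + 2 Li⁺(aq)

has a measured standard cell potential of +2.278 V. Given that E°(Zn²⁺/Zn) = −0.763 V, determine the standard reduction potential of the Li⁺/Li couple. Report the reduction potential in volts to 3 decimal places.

In the reaction as written the Zn²⁺/Zn couple is reduced (cathode) and Li⁺/Li is oxidized (anode), so E°cell = E°(Zn²⁺/Zn) − E°(Li⁺/Li).
E°(Li⁺/Li) = E°(cathode) − E°cell = −0.763 − (+2.278) = −3.041 V.

−3.041 V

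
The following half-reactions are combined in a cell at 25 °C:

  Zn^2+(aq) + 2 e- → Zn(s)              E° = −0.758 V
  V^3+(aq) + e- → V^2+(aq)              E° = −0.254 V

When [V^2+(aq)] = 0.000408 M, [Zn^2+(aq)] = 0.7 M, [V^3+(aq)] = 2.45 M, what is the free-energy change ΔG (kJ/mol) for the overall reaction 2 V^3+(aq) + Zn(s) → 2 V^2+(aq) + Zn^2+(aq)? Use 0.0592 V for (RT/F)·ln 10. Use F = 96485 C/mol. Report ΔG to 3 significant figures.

−141 kJ/mol

The standard cell potential is −0.254 − (−0.758) = +0.504 V, with n = 2 electrons in the balanced equation.
The reaction quotient is ([V^2+(aq)]^2·[Zn^2+(aq)]) / [V^3+(aq)]^2 = 1.94×10^−8; by Nernst, E = +0.504 − (0.0592/2)(−7.712) = +0.7323 V.
Then ΔG = −nFE = −2 × 96485 × +0.7323 J/mol = −141 kJ/mol.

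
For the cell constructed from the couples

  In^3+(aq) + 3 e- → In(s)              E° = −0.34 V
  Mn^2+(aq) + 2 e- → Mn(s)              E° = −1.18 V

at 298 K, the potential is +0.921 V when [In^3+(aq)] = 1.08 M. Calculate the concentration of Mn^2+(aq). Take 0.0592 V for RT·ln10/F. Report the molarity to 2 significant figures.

The In³⁺/In couple has the larger reduction potential, so it is the cathode: E°cell = −0.34 − (−1.18) = +0.84 V and n = 6.
From the Nernst equation, log Q = n(E° − E)/0.0592 = 6·(+0.84 − (+0.921))/0.0592 = −8.209.
The balanced reaction is 2 In^3+(aq) + 3 Mn(s) → 2 In(s) + 3 Mn^2+(aq), so Q = [Mn^2+(aq)]^3 / [In^3+(aq)]^2.
Substituting the known concentrations and solving, log [Mn^2+(aq)] = −2.714 and [Mn^2+(aq)] = 0.0019 M.

0.0019 M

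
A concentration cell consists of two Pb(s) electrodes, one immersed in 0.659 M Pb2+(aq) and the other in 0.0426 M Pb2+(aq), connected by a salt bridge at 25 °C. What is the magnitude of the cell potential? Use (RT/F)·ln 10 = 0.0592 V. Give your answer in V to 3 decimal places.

0.035 V

For a concentration cell E°cell = 0, since both electrodes use the same couple.
The compartment with the higher Pb2+(aq) concentration (0.659 M) acts as the cathode; ions are reduced there and produced at the dilute (0.0426 M) anode.
With n = 2, Ecell = −(0.0592/2)·log([dilute]/[conc]) = −(0.0592/2)·log(0.0426/0.659) = +0.035 V.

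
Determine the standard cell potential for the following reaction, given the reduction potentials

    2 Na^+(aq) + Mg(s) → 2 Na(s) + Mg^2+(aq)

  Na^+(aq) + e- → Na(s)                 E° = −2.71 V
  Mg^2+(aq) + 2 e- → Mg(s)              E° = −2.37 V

−0.34 V

In the reaction as written, Na^+(aq) is reduced (cathode) and Mg^2+(aq) is produced by oxidation at the anode.
E°cell = E°(cathode) − E°(anode) = −2.71 − (−2.37) = −0.34 V.
The negative E°cell means the reaction is non-spontaneous in the direction written.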